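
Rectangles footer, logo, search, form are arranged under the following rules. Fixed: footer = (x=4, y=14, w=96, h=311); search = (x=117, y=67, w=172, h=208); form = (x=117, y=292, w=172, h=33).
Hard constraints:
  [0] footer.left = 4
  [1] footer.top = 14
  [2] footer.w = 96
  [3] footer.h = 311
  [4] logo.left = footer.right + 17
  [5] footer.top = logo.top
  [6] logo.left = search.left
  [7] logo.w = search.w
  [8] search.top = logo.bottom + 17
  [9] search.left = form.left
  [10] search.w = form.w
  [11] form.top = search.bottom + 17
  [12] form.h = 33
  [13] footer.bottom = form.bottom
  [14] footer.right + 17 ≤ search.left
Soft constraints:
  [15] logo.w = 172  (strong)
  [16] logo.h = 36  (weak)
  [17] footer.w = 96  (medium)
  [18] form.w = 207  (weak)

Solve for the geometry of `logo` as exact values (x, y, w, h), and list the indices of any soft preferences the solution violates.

1. logo.x = 117  [logo.left = footer.right + 17]
2. logo.y = 14  [footer.top = logo.top]
3. logo.w = 172  [logo.w = search.w]
4. logo.h = 36  [search.top = logo.bottom + 17]

logo = (x=117, y=14, w=172, h=36)
violated soft preferences: 18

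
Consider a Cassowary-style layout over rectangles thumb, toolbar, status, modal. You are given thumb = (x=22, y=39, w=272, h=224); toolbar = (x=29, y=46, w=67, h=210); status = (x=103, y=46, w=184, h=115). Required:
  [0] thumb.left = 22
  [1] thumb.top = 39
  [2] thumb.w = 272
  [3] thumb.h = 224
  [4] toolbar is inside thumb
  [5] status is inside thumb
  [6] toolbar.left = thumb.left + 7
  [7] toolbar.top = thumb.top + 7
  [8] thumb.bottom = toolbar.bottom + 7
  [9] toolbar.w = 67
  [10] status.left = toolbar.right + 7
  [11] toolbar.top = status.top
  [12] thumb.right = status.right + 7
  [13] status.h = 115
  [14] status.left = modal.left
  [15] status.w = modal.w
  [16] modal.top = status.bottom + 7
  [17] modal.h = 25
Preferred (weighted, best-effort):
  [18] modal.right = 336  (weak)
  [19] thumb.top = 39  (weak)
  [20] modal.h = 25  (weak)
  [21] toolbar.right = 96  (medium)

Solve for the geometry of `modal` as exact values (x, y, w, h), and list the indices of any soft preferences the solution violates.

modal = (x=103, y=168, w=184, h=25)
violated soft preferences: 18

1. modal.x = 103  [status.left = modal.left]
2. modal.w = 184  [status.w = modal.w]
3. modal.y = 168  [modal.top = status.bottom + 7]
4. modal.h = 25  [modal.h = 25]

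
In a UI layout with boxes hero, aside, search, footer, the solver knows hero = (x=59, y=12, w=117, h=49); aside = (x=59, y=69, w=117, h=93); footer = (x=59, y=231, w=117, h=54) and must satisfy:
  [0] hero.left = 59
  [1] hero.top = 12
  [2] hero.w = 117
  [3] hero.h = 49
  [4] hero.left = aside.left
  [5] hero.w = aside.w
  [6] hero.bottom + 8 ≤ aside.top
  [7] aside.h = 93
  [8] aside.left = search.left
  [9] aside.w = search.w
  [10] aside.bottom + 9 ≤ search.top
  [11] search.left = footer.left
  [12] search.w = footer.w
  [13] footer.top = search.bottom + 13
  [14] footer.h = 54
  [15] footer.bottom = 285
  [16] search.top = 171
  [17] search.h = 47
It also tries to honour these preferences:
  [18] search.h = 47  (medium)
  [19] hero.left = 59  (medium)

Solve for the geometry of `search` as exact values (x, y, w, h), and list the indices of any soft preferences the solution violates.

search = (x=59, y=171, w=117, h=47)
violated soft preferences: none

1. search.x = 59  [aside.left = search.left]
2. search.w = 117  [aside.w = search.w]
3. search.y = 171  [search.top = 171]
4. search.h = 47  [search.h = 47]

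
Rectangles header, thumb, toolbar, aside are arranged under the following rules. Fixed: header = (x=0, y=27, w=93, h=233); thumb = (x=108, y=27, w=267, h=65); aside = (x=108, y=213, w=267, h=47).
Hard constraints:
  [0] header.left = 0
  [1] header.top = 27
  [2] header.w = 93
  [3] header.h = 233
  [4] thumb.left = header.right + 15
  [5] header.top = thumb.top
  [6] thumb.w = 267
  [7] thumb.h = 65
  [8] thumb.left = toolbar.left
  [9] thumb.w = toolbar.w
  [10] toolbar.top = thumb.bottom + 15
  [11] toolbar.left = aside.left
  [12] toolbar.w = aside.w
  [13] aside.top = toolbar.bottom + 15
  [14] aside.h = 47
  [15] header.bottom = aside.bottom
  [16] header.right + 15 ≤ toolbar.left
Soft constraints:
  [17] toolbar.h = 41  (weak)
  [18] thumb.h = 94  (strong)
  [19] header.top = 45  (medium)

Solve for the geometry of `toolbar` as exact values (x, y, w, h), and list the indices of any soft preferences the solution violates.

toolbar = (x=108, y=107, w=267, h=91)
violated soft preferences: 17, 18, 19

1. toolbar.x = 108  [thumb.left = toolbar.left]
2. toolbar.w = 267  [thumb.w = toolbar.w]
3. toolbar.y = 107  [toolbar.top = thumb.bottom + 15]
4. toolbar.h = 91  [aside.top = toolbar.bottom + 15]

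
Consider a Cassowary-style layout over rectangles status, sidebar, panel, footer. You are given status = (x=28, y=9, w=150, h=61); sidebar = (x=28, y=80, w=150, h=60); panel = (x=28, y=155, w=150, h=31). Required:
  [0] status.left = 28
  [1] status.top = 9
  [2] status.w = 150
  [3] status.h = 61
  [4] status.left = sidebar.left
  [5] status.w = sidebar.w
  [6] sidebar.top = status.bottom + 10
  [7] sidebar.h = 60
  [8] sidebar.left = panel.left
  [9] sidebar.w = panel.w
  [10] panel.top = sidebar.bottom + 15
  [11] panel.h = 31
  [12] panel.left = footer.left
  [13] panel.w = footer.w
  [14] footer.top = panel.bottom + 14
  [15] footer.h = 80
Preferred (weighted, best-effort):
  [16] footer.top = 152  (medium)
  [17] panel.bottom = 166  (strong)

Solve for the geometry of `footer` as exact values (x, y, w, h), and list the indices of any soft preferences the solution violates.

footer = (x=28, y=200, w=150, h=80)
violated soft preferences: 16, 17

1. footer.x = 28  [panel.left = footer.left]
2. footer.w = 150  [panel.w = footer.w]
3. footer.y = 200  [footer.top = panel.bottom + 14]
4. footer.h = 80  [footer.h = 80]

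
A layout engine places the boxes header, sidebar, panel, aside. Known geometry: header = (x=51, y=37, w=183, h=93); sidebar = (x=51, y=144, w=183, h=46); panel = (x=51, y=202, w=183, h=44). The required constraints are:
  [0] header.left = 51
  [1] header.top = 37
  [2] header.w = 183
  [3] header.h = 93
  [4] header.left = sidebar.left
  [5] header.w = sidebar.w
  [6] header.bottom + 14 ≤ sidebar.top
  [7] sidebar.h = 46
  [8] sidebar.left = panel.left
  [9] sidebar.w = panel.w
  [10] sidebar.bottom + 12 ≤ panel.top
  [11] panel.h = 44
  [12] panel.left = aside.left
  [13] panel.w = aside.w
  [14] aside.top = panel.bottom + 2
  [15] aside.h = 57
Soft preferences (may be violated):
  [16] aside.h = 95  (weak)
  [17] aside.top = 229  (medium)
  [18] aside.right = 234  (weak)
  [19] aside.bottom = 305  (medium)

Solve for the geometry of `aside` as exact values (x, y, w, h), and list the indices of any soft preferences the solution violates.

1. aside.x = 51  [panel.left = aside.left]
2. aside.w = 183  [panel.w = aside.w]
3. aside.y = 248  [aside.top = panel.bottom + 2]
4. aside.h = 57  [aside.h = 57]

aside = (x=51, y=248, w=183, h=57)
violated soft preferences: 16, 17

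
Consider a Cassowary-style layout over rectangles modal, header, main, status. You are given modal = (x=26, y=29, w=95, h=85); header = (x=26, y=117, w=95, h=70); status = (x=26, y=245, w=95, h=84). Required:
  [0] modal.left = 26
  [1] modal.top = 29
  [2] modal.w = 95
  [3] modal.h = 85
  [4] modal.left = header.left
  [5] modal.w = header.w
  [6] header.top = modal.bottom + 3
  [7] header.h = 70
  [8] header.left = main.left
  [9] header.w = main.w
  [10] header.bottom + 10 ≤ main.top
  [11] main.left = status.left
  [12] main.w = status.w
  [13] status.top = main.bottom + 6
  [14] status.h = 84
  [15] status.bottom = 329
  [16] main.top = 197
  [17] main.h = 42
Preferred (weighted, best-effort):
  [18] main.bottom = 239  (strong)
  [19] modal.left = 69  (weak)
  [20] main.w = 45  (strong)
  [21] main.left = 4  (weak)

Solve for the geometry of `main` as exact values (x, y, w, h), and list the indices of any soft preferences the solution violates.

main = (x=26, y=197, w=95, h=42)
violated soft preferences: 19, 20, 21

1. main.x = 26  [header.left = main.left]
2. main.w = 95  [header.w = main.w]
3. main.y = 197  [main.top = 197]
4. main.h = 42  [main.h = 42]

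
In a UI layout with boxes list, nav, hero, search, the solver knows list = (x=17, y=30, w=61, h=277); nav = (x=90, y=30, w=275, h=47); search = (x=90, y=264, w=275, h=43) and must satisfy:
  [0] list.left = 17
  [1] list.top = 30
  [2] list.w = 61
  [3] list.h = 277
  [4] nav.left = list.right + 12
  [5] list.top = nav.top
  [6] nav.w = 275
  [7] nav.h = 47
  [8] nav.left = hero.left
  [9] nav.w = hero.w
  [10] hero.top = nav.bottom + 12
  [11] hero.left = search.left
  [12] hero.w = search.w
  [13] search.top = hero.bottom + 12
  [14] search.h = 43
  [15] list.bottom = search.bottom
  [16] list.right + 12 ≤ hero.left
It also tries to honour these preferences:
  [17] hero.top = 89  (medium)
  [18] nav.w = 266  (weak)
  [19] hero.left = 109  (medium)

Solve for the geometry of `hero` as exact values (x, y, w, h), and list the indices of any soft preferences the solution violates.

hero = (x=90, y=89, w=275, h=163)
violated soft preferences: 18, 19

1. hero.x = 90  [nav.left = hero.left]
2. hero.w = 275  [nav.w = hero.w]
3. hero.y = 89  [hero.top = nav.bottom + 12]
4. hero.h = 163  [search.top = hero.bottom + 12]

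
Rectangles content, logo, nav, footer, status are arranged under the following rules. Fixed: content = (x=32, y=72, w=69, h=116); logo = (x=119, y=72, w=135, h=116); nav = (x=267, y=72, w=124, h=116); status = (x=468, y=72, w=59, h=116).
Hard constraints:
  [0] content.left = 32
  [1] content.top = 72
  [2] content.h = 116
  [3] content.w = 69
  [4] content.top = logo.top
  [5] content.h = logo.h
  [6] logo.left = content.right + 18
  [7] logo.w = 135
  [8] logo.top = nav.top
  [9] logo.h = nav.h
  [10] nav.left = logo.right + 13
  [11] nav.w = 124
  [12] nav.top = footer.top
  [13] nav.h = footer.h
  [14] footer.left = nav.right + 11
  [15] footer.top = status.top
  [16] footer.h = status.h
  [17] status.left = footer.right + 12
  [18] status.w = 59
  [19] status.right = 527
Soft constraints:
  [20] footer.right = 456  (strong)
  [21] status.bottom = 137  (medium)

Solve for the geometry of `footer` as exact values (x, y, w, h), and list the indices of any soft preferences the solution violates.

footer = (x=402, y=72, w=54, h=116)
violated soft preferences: 21

1. footer.y = 72  [nav.top = footer.top]
2. footer.h = 116  [nav.h = footer.h]
3. footer.x = 402  [footer.left = nav.right + 11]
4. footer.w = 54  [status.left = footer.right + 12]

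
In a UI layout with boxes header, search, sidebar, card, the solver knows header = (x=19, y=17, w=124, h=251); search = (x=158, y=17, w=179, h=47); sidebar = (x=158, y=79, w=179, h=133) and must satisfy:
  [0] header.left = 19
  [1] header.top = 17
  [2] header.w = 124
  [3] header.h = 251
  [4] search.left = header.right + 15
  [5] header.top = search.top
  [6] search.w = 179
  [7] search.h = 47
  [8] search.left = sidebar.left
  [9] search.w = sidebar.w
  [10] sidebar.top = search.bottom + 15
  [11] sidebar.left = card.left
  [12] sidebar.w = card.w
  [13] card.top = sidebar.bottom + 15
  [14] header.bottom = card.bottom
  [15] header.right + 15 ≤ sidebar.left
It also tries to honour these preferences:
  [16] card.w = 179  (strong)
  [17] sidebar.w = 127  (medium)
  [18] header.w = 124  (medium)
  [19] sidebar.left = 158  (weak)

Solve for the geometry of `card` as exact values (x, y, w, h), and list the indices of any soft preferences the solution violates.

card = (x=158, y=227, w=179, h=41)
violated soft preferences: 17

1. card.x = 158  [sidebar.left = card.left]
2. card.w = 179  [sidebar.w = card.w]
3. card.y = 227  [card.top = sidebar.bottom + 15]
4. card.h = 41  [header.bottom = card.bottom]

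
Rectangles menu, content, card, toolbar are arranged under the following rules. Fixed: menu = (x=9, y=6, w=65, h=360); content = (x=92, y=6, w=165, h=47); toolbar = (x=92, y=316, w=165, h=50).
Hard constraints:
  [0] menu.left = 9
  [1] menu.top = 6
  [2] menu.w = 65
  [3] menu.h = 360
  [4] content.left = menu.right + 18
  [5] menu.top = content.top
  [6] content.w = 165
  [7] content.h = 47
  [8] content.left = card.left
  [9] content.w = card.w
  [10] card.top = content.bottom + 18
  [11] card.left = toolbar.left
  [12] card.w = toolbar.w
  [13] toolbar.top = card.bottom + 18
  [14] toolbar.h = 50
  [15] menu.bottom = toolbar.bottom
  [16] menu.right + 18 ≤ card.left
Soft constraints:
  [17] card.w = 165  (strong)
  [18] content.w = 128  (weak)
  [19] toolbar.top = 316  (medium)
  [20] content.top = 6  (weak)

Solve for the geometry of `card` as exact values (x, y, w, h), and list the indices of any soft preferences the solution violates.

card = (x=92, y=71, w=165, h=227)
violated soft preferences: 18

1. card.x = 92  [content.left = card.left]
2. card.w = 165  [content.w = card.w]
3. card.y = 71  [card.top = content.bottom + 18]
4. card.h = 227  [toolbar.top = card.bottom + 18]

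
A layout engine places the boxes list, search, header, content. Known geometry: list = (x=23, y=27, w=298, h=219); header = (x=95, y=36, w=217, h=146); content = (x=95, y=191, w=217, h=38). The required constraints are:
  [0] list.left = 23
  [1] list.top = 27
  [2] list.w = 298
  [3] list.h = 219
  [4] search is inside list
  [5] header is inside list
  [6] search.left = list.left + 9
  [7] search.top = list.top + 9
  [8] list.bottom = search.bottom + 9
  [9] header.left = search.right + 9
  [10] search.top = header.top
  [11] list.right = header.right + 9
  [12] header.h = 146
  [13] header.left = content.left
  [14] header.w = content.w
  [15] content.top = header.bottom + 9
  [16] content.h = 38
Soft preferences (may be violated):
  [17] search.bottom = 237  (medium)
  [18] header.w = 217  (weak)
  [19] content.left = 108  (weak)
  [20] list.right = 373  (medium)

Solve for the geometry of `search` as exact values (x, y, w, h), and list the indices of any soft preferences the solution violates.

search = (x=32, y=36, w=54, h=201)
violated soft preferences: 19, 20

1. search.x = 32  [search.left = list.left + 9]
2. search.y = 36  [search.top = list.top + 9]
3. search.h = 201  [list.bottom = search.bottom + 9]
4. search.w = 54  [header.left = search.right + 9]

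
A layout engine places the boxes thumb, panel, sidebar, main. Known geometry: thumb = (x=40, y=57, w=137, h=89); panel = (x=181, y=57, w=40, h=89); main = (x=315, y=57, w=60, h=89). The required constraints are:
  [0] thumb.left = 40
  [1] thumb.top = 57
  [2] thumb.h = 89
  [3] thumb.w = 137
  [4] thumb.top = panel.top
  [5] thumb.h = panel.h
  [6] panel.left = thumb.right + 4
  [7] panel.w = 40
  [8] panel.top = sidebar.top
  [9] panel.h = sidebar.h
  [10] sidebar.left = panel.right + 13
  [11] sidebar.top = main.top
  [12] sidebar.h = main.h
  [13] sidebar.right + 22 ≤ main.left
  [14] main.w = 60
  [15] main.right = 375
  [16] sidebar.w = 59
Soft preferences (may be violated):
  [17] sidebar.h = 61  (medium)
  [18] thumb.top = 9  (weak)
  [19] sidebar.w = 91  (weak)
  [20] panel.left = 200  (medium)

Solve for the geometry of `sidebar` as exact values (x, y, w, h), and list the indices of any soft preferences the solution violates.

1. sidebar.y = 57  [panel.top = sidebar.top]
2. sidebar.h = 89  [panel.h = sidebar.h]
3. sidebar.x = 234  [sidebar.left = panel.right + 13]
4. sidebar.w = 59  [sidebar.w = 59]

sidebar = (x=234, y=57, w=59, h=89)
violated soft preferences: 17, 18, 19, 20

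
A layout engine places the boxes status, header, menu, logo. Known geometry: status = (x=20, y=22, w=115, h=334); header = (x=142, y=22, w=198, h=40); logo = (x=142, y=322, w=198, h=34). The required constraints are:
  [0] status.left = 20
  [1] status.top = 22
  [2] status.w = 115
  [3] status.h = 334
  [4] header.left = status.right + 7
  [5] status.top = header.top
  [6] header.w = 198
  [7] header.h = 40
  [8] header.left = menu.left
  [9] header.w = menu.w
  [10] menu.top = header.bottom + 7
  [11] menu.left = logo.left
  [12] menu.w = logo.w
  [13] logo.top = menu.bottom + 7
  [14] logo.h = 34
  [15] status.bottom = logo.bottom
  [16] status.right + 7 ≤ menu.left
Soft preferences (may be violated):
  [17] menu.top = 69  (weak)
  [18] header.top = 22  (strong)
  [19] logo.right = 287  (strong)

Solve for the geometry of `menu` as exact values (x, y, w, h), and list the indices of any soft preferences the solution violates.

menu = (x=142, y=69, w=198, h=246)
violated soft preferences: 19

1. menu.x = 142  [header.left = menu.left]
2. menu.w = 198  [header.w = menu.w]
3. menu.y = 69  [menu.top = header.bottom + 7]
4. menu.h = 246  [logo.top = menu.bottom + 7]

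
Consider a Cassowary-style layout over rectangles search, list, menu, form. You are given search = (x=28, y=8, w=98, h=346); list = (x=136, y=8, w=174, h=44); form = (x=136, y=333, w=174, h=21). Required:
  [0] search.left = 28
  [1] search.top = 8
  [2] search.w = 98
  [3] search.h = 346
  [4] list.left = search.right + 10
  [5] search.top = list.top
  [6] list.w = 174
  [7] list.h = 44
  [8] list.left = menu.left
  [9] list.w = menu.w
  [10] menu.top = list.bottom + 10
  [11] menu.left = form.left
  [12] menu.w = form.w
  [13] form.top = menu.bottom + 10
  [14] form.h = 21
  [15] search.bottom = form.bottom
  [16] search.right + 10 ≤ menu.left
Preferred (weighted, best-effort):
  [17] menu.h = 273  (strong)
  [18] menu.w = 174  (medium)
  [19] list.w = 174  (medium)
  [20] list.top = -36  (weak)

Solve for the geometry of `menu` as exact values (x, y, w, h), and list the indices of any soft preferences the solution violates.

menu = (x=136, y=62, w=174, h=261)
violated soft preferences: 17, 20

1. menu.x = 136  [list.left = menu.left]
2. menu.w = 174  [list.w = menu.w]
3. menu.y = 62  [menu.top = list.bottom + 10]
4. menu.h = 261  [form.top = menu.bottom + 10]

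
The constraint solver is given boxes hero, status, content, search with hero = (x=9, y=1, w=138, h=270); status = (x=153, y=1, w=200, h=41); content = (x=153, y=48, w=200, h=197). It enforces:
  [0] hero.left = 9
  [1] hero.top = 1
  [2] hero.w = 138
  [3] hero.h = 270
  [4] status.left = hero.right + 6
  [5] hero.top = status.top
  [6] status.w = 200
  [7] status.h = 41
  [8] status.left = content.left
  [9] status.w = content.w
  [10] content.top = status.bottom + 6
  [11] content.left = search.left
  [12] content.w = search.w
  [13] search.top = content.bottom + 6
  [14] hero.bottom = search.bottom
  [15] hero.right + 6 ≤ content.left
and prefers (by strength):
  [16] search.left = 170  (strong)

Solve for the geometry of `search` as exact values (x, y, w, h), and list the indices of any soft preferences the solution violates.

search = (x=153, y=251, w=200, h=20)
violated soft preferences: 16

1. search.x = 153  [content.left = search.left]
2. search.w = 200  [content.w = search.w]
3. search.y = 251  [search.top = content.bottom + 6]
4. search.h = 20  [hero.bottom = search.bottom]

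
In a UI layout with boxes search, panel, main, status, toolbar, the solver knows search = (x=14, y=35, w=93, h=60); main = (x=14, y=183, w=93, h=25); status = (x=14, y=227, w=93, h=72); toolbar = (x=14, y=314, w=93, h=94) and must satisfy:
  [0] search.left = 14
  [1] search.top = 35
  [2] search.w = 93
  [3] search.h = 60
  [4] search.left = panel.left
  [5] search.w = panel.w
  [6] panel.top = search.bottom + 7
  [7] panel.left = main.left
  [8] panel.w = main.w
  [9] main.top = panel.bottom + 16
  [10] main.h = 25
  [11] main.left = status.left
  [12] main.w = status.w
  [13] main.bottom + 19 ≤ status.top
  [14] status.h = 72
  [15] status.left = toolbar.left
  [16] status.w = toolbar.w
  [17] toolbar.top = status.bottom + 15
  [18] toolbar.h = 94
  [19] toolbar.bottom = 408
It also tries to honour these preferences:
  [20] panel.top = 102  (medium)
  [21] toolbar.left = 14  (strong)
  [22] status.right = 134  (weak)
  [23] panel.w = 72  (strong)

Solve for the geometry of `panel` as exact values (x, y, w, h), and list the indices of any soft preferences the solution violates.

1. panel.x = 14  [search.left = panel.left]
2. panel.w = 93  [search.w = panel.w]
3. panel.y = 102  [panel.top = search.bottom + 7]
4. panel.h = 65  [main.top = panel.bottom + 16]

panel = (x=14, y=102, w=93, h=65)
violated soft preferences: 22, 23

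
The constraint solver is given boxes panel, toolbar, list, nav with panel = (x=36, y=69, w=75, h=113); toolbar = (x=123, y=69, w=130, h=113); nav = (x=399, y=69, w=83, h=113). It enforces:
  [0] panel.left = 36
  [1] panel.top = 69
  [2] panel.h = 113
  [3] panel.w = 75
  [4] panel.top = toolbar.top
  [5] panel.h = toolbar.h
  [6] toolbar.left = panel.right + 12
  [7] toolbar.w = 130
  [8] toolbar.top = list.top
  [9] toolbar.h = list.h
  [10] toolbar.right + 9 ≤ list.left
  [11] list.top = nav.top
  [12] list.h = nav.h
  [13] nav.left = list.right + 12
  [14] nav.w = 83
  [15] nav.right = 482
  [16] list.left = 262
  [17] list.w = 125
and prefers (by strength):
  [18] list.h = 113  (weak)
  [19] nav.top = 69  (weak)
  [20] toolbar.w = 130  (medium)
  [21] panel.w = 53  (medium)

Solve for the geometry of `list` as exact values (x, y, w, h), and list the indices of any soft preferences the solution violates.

1. list.y = 69  [toolbar.top = list.top]
2. list.h = 113  [toolbar.h = list.h]
3. list.x = 262  [list.left = 262]
4. list.w = 125  [list.w = 125]

list = (x=262, y=69, w=125, h=113)
violated soft preferences: 21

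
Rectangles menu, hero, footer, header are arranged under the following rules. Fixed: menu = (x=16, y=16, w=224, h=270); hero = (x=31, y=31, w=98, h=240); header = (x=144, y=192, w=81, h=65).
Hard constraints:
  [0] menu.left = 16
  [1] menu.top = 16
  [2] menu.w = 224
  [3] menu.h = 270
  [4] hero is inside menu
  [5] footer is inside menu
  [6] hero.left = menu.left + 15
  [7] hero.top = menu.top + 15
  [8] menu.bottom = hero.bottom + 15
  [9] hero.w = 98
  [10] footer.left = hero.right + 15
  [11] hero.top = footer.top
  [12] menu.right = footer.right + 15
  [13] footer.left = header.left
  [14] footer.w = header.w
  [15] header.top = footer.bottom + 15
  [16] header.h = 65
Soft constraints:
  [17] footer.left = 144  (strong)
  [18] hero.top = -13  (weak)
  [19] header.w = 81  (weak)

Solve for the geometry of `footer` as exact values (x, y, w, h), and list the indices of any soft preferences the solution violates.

1. footer.x = 144  [footer.left = hero.right + 15]
2. footer.y = 31  [hero.top = footer.top]
3. footer.w = 81  [menu.right = footer.right + 15]
4. footer.h = 146  [header.top = footer.bottom + 15]

footer = (x=144, y=31, w=81, h=146)
violated soft preferences: 18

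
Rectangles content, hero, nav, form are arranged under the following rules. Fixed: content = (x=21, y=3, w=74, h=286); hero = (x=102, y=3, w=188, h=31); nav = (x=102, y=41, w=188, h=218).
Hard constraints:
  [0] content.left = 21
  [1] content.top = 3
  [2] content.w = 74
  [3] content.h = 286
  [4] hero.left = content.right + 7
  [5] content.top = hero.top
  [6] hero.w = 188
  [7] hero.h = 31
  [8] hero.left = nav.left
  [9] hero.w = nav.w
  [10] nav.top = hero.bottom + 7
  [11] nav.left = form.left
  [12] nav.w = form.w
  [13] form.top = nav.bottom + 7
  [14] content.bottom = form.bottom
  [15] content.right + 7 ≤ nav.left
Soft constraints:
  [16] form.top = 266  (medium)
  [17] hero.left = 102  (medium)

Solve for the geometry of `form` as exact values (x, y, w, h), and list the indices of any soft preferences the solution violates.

1. form.x = 102  [nav.left = form.left]
2. form.w = 188  [nav.w = form.w]
3. form.y = 266  [form.top = nav.bottom + 7]
4. form.h = 23  [content.bottom = form.bottom]

form = (x=102, y=266, w=188, h=23)
violated soft preferences: none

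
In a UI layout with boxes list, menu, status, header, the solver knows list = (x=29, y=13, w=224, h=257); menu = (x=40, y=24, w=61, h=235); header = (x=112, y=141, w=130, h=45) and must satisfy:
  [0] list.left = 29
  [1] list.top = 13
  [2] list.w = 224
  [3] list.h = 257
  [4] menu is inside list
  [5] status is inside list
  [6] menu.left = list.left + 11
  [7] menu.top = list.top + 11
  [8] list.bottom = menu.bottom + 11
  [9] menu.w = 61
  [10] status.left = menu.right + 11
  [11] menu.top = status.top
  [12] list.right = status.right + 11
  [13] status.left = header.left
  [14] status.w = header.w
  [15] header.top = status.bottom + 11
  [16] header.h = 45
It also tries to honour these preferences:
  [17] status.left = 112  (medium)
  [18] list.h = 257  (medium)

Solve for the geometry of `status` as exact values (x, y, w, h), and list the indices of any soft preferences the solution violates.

status = (x=112, y=24, w=130, h=106)
violated soft preferences: none

1. status.x = 112  [status.left = menu.right + 11]
2. status.y = 24  [menu.top = status.top]
3. status.w = 130  [list.right = status.right + 11]
4. status.h = 106  [header.top = status.bottom + 11]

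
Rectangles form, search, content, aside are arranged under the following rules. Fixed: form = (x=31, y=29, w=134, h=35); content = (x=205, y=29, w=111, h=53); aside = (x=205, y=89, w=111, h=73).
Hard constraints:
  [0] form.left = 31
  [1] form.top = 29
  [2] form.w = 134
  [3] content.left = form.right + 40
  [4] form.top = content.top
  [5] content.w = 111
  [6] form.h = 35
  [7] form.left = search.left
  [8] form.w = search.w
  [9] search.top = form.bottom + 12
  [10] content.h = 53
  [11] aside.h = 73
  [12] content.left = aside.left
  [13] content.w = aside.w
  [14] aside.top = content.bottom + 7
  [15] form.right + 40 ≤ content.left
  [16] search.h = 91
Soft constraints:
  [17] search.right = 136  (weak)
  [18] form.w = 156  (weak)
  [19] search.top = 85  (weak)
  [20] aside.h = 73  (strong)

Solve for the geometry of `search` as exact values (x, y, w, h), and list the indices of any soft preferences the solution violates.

1. search.x = 31  [form.left = search.left]
2. search.w = 134  [form.w = search.w]
3. search.y = 76  [search.top = form.bottom + 12]
4. search.h = 91  [search.h = 91]

search = (x=31, y=76, w=134, h=91)
violated soft preferences: 17, 18, 19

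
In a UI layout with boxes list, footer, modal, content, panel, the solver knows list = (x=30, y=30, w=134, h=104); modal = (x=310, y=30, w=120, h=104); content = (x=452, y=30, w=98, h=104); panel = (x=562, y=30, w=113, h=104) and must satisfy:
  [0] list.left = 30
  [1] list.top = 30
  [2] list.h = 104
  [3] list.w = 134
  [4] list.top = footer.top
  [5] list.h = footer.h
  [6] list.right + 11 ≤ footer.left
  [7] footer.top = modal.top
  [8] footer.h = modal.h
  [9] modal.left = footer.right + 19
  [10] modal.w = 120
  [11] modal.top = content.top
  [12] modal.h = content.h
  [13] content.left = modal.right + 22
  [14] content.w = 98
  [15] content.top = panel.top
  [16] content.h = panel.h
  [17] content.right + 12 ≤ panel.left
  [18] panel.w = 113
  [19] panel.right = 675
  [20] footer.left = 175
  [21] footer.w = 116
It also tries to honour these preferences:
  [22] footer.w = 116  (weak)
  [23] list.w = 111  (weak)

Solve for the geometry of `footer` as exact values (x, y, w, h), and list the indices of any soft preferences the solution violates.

footer = (x=175, y=30, w=116, h=104)
violated soft preferences: 23

1. footer.y = 30  [list.top = footer.top]
2. footer.h = 104  [list.h = footer.h]
3. footer.x = 175  [footer.left = 175]
4. footer.w = 116  [footer.w = 116]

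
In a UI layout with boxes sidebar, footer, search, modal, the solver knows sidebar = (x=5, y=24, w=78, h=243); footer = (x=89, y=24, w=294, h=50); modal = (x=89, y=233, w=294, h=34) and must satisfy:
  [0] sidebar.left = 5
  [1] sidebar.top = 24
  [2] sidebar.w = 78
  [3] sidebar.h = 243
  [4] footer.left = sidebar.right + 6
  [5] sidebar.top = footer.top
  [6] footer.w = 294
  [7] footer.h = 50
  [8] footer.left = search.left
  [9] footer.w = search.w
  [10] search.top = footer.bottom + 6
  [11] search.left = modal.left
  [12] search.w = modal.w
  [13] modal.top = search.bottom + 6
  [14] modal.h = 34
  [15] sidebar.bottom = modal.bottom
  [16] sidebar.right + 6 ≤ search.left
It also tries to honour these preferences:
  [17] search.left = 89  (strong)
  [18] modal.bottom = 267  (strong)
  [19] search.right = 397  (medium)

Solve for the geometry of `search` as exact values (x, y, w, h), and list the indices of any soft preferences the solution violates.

1. search.x = 89  [footer.left = search.left]
2. search.w = 294  [footer.w = search.w]
3. search.y = 80  [search.top = footer.bottom + 6]
4. search.h = 147  [modal.top = search.bottom + 6]

search = (x=89, y=80, w=294, h=147)
violated soft preferences: 19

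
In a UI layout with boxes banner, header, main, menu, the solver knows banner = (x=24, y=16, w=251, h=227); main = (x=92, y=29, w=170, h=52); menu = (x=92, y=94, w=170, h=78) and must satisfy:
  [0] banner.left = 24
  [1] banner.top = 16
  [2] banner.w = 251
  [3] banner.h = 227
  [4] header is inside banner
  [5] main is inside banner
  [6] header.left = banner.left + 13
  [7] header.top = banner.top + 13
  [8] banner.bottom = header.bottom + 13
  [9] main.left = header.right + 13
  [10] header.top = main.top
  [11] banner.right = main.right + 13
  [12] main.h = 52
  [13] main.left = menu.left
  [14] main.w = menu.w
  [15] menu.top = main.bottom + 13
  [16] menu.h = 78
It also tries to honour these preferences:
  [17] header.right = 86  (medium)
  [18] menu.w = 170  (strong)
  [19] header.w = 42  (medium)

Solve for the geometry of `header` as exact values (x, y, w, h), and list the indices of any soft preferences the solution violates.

header = (x=37, y=29, w=42, h=201)
violated soft preferences: 17

1. header.x = 37  [header.left = banner.left + 13]
2. header.y = 29  [header.top = banner.top + 13]
3. header.h = 201  [banner.bottom = header.bottom + 13]
4. header.w = 42  [main.left = header.right + 13]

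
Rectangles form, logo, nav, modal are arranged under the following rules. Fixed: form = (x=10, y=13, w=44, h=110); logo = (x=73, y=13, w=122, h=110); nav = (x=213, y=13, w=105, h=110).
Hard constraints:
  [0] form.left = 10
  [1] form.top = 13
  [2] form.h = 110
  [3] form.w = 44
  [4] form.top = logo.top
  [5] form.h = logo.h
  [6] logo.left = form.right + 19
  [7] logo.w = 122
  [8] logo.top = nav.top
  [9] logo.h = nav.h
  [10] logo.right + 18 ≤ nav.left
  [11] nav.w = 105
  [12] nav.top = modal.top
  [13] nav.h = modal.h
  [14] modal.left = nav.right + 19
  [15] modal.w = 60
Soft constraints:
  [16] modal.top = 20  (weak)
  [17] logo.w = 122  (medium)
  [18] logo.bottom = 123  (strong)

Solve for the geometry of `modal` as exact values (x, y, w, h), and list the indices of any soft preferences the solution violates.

modal = (x=337, y=13, w=60, h=110)
violated soft preferences: 16

1. modal.y = 13  [nav.top = modal.top]
2. modal.h = 110  [nav.h = modal.h]
3. modal.x = 337  [modal.left = nav.right + 19]
4. modal.w = 60  [modal.w = 60]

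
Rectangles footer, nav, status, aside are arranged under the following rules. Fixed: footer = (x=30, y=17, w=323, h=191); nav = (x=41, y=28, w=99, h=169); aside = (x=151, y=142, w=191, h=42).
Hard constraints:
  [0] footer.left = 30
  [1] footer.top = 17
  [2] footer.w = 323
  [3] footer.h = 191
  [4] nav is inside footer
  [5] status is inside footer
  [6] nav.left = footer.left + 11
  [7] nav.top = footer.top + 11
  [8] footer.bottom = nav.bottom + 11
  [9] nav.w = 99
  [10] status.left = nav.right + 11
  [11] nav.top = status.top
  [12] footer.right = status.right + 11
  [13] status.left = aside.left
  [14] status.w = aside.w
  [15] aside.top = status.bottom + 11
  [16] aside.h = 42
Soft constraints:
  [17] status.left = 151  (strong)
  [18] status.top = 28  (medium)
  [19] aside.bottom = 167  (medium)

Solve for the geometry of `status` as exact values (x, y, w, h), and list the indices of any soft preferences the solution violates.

1. status.x = 151  [status.left = nav.right + 11]
2. status.y = 28  [nav.top = status.top]
3. status.w = 191  [footer.right = status.right + 11]
4. status.h = 103  [aside.top = status.bottom + 11]

status = (x=151, y=28, w=191, h=103)
violated soft preferences: 19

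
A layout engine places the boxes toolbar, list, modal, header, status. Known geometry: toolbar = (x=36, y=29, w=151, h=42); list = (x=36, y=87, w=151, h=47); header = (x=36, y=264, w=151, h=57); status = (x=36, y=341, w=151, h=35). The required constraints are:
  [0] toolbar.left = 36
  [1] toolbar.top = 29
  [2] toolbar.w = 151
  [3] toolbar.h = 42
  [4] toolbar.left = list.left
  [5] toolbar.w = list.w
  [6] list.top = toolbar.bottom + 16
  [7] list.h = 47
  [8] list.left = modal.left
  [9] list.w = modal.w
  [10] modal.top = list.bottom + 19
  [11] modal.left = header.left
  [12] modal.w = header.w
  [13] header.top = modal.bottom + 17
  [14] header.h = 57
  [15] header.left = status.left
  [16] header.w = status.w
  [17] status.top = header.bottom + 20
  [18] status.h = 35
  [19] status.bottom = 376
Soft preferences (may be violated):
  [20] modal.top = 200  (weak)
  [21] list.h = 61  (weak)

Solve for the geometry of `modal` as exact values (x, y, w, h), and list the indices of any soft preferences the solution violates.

modal = (x=36, y=153, w=151, h=94)
violated soft preferences: 20, 21

1. modal.x = 36  [list.left = modal.left]
2. modal.w = 151  [list.w = modal.w]
3. modal.y = 153  [modal.top = list.bottom + 19]
4. modal.h = 94  [header.top = modal.bottom + 17]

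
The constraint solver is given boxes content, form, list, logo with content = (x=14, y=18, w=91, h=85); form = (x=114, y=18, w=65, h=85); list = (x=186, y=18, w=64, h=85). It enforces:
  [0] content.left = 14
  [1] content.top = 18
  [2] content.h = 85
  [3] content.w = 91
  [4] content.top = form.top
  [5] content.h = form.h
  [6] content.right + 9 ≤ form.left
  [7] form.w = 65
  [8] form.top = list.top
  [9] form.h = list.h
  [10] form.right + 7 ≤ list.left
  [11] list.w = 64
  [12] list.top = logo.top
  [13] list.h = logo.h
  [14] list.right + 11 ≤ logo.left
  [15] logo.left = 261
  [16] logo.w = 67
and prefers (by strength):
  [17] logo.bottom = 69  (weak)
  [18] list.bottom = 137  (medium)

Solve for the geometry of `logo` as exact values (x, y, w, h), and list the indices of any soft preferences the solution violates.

1. logo.y = 18  [list.top = logo.top]
2. logo.h = 85  [list.h = logo.h]
3. logo.x = 261  [logo.left = 261]
4. logo.w = 67  [logo.w = 67]

logo = (x=261, y=18, w=67, h=85)
violated soft preferences: 17, 18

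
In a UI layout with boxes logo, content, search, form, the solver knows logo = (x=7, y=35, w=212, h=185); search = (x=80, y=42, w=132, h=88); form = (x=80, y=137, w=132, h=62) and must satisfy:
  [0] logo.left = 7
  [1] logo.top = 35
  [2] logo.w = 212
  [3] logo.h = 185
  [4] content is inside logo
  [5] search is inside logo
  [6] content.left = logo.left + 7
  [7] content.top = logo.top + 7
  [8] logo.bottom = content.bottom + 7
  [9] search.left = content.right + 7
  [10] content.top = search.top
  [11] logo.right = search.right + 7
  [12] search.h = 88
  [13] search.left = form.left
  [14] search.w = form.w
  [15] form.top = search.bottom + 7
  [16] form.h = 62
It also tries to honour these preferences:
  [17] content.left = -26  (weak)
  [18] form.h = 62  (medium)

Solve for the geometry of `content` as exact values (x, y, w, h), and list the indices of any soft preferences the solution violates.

1. content.x = 14  [content.left = logo.left + 7]
2. content.y = 42  [content.top = logo.top + 7]
3. content.h = 171  [logo.bottom = content.bottom + 7]
4. content.w = 59  [search.left = content.right + 7]

content = (x=14, y=42, w=59, h=171)
violated soft preferences: 17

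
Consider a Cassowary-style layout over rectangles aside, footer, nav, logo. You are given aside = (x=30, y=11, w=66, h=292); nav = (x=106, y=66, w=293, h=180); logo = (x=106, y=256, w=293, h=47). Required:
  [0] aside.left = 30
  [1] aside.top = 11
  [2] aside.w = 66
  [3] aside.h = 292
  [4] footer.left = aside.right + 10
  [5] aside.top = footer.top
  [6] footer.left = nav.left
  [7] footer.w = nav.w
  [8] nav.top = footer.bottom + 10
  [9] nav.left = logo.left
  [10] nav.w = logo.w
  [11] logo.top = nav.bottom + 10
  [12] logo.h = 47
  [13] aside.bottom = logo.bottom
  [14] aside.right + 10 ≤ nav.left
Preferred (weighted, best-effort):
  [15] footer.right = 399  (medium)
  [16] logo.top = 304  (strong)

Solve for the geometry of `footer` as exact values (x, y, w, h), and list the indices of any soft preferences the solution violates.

footer = (x=106, y=11, w=293, h=45)
violated soft preferences: 16

1. footer.x = 106  [footer.left = aside.right + 10]
2. footer.y = 11  [aside.top = footer.top]
3. footer.w = 293  [footer.w = nav.w]
4. footer.h = 45  [nav.top = footer.bottom + 10]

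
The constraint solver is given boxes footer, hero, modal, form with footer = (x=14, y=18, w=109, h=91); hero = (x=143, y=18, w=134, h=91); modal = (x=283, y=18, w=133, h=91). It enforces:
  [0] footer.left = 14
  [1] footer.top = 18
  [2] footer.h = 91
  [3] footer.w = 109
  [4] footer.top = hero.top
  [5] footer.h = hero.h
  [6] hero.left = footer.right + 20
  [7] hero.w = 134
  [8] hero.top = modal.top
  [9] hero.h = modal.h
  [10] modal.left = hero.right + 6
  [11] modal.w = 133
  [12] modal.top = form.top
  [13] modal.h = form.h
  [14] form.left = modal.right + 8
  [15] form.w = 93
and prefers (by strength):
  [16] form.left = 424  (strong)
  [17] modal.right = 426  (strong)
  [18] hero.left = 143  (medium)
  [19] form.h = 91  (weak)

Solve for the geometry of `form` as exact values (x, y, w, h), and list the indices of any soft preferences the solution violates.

1. form.y = 18  [modal.top = form.top]
2. form.h = 91  [modal.h = form.h]
3. form.x = 424  [form.left = modal.right + 8]
4. form.w = 93  [form.w = 93]

form = (x=424, y=18, w=93, h=91)
violated soft preferences: 17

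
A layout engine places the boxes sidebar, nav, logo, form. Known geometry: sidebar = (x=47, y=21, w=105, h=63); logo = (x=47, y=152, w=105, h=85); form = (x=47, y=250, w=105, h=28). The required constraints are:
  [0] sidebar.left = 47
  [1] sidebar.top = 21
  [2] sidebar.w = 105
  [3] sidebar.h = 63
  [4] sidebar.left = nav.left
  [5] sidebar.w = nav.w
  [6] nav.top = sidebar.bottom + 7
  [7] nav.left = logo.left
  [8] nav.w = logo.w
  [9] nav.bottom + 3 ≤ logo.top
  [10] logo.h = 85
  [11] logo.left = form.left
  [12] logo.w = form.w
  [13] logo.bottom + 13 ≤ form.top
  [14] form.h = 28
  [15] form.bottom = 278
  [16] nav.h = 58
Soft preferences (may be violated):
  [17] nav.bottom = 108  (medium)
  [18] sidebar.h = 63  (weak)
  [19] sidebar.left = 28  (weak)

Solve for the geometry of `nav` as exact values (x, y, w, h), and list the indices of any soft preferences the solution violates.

nav = (x=47, y=91, w=105, h=58)
violated soft preferences: 17, 19

1. nav.x = 47  [sidebar.left = nav.left]
2. nav.w = 105  [sidebar.w = nav.w]
3. nav.y = 91  [nav.top = sidebar.bottom + 7]
4. nav.h = 58  [nav.h = 58]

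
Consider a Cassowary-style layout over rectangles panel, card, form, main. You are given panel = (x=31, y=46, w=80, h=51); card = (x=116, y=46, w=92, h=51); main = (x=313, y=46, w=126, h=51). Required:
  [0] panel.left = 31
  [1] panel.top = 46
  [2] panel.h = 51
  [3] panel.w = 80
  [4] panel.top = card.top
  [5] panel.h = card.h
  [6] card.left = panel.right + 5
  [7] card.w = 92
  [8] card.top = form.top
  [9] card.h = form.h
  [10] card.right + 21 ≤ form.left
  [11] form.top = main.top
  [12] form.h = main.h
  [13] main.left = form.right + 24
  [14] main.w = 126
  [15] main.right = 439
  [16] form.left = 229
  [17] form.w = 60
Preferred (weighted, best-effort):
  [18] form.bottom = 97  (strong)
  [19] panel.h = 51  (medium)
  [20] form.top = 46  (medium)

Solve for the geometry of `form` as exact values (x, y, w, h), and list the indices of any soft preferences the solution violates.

1. form.y = 46  [card.top = form.top]
2. form.h = 51  [card.h = form.h]
3. form.x = 229  [form.left = 229]
4. form.w = 60  [form.w = 60]

form = (x=229, y=46, w=60, h=51)
violated soft preferences: none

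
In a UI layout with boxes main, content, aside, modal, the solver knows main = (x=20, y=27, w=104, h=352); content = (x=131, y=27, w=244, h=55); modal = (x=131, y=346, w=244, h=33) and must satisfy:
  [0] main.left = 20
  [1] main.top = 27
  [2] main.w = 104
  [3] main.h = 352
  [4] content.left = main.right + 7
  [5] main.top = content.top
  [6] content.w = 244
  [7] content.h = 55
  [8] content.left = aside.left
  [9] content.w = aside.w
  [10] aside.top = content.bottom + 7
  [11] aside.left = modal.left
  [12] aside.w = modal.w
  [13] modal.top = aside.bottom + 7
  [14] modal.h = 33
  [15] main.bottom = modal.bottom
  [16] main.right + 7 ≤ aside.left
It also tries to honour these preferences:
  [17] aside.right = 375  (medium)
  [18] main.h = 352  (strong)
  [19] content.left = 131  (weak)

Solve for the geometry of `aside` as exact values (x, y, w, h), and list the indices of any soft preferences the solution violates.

aside = (x=131, y=89, w=244, h=250)
violated soft preferences: none

1. aside.x = 131  [content.left = aside.left]
2. aside.w = 244  [content.w = aside.w]
3. aside.y = 89  [aside.top = content.bottom + 7]
4. aside.h = 250  [modal.top = aside.bottom + 7]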